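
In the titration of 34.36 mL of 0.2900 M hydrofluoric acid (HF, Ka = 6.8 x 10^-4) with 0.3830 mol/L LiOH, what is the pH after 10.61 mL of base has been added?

Initial n(HF) = 0.2900 x 0.03436 = 0.009964 mol.
n(LiOH) added = 0.3830 x 0.01061 = 0.004064 mol, converting that many moles of HF to F-.
Remaining n(HF) = 0.005901 mol; n(F-) = 0.004064 mol.
By Henderson-Hasselbalch, pH = pKa + log([A^-]/[HA]) = 3.17 + log(0.004064/0.005901) = 3.17 + (-0.16) = 3.01.

3.01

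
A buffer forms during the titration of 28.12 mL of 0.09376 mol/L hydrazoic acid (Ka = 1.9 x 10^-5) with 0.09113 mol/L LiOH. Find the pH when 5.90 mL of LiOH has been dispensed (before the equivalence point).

4.13

Initial n(HN3) = 0.09376 x 0.02812 = 0.002637 mol.
n(LiOH) added = 0.09113 x 0.005900 = 0.0005377 mol, converting that many moles of HN3 to N3-.
Remaining n(HN3) = 0.002099 mol; n(N3-) = 0.0005377 mol.
By Henderson-Hasselbalch, pH = pKa + log([A^-]/[HA]) = 4.72 + log(0.0005377/0.002099) = 4.72 + (-0.59) = 4.13.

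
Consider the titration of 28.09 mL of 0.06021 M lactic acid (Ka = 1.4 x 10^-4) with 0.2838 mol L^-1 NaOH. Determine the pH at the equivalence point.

n(HC3H5O3) = 0.06021 x 0.02809 = 0.001691 mol; V(NaOH) at equivalence = 0.001691/0.2838 = 0.005959 L.
At equivalence all the acid is converted to C3H5O3-; total volume = 0.02809 + 0.005959 = 0.03405 L, so [C3H5O3-] = 0.001691/0.03405 = 0.04967 M.
Kb = Kw/Ka = 1.0e-14 / 1.4 x 10^-4 = 7.14e-11.
[OH^-] = sqrt(Kb x [C3H5O3-]) = sqrt(7.14e-11 x 0.04967) = 1.88e-6 M.
pOH = 5.73, so pH = 14.00 - 5.73 = 8.27.

8.27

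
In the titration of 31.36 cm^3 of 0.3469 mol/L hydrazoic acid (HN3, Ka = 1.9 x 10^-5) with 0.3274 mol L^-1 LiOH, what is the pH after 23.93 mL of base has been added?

Initial n(HN3) = 0.3469 x 0.03136 = 0.01088 mol.
n(LiOH) added = 0.3274 x 0.02393 = 0.007835 mol, converting that many moles of HN3 to N3-.
Remaining n(HN3) = 0.003044 mol; n(N3-) = 0.007835 mol.
By Henderson-Hasselbalch, pH = pKa + log([A^-]/[HA]) = 4.72 + log(0.007835/0.003044) = 4.72 + (+0.41) = 5.13.

5.13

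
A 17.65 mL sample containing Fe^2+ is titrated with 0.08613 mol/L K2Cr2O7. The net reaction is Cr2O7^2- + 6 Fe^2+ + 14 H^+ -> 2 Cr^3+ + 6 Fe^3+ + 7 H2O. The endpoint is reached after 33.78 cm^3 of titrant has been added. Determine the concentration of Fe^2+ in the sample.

n(K2Cr2O7) = 0.08613 x 0.03378 = 0.002909 mol.
From the balanced equation, 1 mol K2Cr2O7 reacts with 6 mol Fe^2+, so n(Fe^2+) = 0.002909 x 6/1 = 0.01746 mol.
[Fe^2+] = 0.01746 / 0.01765 L = 0.989 M.

0.989 M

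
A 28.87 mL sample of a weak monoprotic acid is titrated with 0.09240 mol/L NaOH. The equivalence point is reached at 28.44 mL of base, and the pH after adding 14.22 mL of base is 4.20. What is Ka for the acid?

6.3 x 10^-5

14.22 mL is half of the equivalence volume, so this is the half-equivalence point where [HA] = [A^-].
At half-equivalence pH = pKa, so pKa = 4.20.
Ka = 10^(-4.20) = 6.3 x 10^-5.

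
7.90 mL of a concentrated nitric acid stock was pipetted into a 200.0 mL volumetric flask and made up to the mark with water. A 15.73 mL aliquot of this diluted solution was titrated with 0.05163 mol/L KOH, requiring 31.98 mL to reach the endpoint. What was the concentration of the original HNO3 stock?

n(KOH) = 0.05163 x 0.03198 = 0.001651 mol.
n(HNO3) in the aliquot = 0.001651 mol.
[diluted HNO3] = 0.001651 / 0.01573 = 0.1050 M.
Dilution factor = 200.0/7.900 = 25.32, so [stock] = 0.1050 x 25.32 = 2.66 M.

2.66 M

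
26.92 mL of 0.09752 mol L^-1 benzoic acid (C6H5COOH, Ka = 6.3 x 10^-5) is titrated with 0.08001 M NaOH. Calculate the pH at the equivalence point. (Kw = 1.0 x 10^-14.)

8.42

n(C6H5COOH) = 0.09752 x 0.02692 = 0.002625 mol; V(NaOH) at equivalence = 0.002625/0.08001 = 0.03281 L.
At equivalence all the acid is converted to C6H5COO-; total volume = 0.02692 + 0.03281 = 0.05973 L, so [C6H5COO-] = 0.002625/0.05973 = 0.04395 M.
Kb = Kw/Ka = 1.0e-14 / 6.3 x 10^-5 = 1.59e-10.
[OH^-] = sqrt(Kb x [C6H5COO-]) = sqrt(1.59e-10 x 0.04395) = 2.64e-6 M.
pOH = 5.58, so pH = 14.00 - 5.58 = 8.42.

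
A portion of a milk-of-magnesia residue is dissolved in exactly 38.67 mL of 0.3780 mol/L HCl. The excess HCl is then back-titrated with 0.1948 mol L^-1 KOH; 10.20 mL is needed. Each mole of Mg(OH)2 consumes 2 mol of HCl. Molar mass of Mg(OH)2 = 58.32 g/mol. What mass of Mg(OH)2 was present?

0.368 g

Total n(HCl) added = 0.3780 x 0.03867 = 0.01462 mol.
n(KOH) used = 0.1948 x 0.01020 = 0.001987 mol, which equals the excess n(HCl).
So n(HCl) consumed by the sample = 0.01462 - 0.001987 = 0.01263 mol.
n(Mg(OH)2) = 0.01263 / 2 = 0.006315 mol.
mass = 0.006315 mol x 58.32 g/mol = 0.368 g.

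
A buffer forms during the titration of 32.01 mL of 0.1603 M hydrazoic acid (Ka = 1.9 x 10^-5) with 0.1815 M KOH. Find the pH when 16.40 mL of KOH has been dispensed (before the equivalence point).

Initial n(HN3) = 0.1603 x 0.03201 = 0.005131 mol.
n(KOH) added = 0.1815 x 0.01640 = 0.002977 mol, converting that many moles of HN3 to N3-.
Remaining n(HN3) = 0.002155 mol; n(N3-) = 0.002977 mol.
By Henderson-Hasselbalch, pH = pKa + log([A^-]/[HA]) = 4.72 + log(0.002977/0.002155) = 4.72 + (+0.14) = 4.86.

4.86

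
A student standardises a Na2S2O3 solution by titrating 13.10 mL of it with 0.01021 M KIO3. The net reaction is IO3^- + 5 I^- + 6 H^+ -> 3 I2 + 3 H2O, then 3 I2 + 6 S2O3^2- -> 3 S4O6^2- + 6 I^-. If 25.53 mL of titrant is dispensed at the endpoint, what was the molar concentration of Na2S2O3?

n(KIO3) = 0.01021 x 0.02553 = 0.0002607 mol.
From the balanced equation, 1 mol KIO3 reacts with 6 mol Na2S2O3, so n(Na2S2O3) = 0.0002607 x 6/1 = 0.001564 mol.
[Na2S2O3] = 0.001564 / 0.01310 L = 0.119 M.

0.119 M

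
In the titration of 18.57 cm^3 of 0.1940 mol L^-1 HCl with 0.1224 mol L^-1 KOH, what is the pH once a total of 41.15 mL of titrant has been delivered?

12.38

n(acid) = 0.1940 x 0.01857 = 0.003603 mol; n(KOH) added = 0.1224 x 0.04115 = 0.005037 mol.
Base is in excess by 0.005037 - 0.003603 = 0.001434 mol in a total volume of 0.05972 L.
[OH^-] = 0.001434/0.05972 = 0.02402 M, so pOH = 1.62 and pH = 14.00 - 1.62 = 12.38.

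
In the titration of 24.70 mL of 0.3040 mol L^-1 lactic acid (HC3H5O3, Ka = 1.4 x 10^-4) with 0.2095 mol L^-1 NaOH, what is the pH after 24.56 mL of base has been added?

4.19

Initial n(HC3H5O3) = 0.3040 x 0.02470 = 0.007509 mol.
n(NaOH) added = 0.2095 x 0.02456 = 0.005145 mol, converting that many moles of HC3H5O3 to C3H5O3-.
Remaining n(HC3H5O3) = 0.002363 mol; n(C3H5O3-) = 0.005145 mol.
By Henderson-Hasselbalch, pH = pKa + log([A^-]/[HA]) = 3.85 + log(0.005145/0.002363) = 3.85 + (+0.34) = 4.19.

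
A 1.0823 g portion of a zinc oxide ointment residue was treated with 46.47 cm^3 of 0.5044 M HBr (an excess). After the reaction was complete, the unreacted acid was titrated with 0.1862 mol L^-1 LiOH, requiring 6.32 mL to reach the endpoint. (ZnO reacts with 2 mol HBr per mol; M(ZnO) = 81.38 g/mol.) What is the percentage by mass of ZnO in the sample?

83.7%

Total n(HBr) added = 0.5044 x 0.04647 = 0.02344 mol.
n(LiOH) used = 0.1862 x 0.006320 = 0.001177 mol, which equals the excess n(HBr).
So n(HBr) consumed by the sample = 0.02344 - 0.001177 = 0.02226 mol.
n(ZnO) = 0.02226 / 2 = 0.01113 mol.
mass ZnO = 0.01113 x 81.38 = 0.9059 g, so %ZnO = 0.9059/1.0823 x 100 = 83.7%.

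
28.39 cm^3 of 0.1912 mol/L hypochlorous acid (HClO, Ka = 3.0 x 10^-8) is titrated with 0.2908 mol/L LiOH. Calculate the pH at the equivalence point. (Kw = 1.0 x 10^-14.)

10.29

n(HClO) = 0.1912 x 0.02839 = 0.005428 mol; V(LiOH) at equivalence = 0.005428/0.2908 = 0.01867 L.
At equivalence all the acid is converted to ClO-; total volume = 0.02839 + 0.01867 = 0.04706 L, so [ClO-] = 0.005428/0.04706 = 0.1154 M.
Kb = Kw/Ka = 1.0e-14 / 3.0 x 10^-8 = 3.33e-7.
[OH^-] = sqrt(Kb x [ClO-]) = sqrt(3.33e-7 x 0.1154) = 0.000196 M.
pOH = 3.71, so pH = 14.00 - 3.71 = 10.29.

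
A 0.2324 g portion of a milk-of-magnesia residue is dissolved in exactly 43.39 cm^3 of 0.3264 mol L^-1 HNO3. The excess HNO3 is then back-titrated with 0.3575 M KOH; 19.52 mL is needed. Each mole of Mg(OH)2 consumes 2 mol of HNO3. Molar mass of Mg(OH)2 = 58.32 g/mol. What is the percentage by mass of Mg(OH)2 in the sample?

Total n(HNO3) added = 0.3264 x 0.04339 = 0.01416 mol.
n(KOH) used = 0.3575 x 0.01952 = 0.006978 mol, which equals the excess n(HNO3).
So n(HNO3) consumed by the sample = 0.01416 - 0.006978 = 0.007184 mol.
n(Mg(OH)2) = 0.007184 / 2 = 0.003592 mol.
mass Mg(OH)2 = 0.003592 x 58.32 = 0.2095 g, so %Mg(OH)2 = 0.2095/0.2324 x 100 = 90.1%.

90.1%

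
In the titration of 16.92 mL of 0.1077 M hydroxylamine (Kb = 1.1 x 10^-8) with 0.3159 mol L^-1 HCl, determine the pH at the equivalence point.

3.57

n(NH2OH) = 0.1077 x 0.01692 = 0.001822 mol; V(HCl) at equivalence = 0.001822/0.3159 = 0.005769 L.
At equivalence the base is fully converted to NH3OH+; total volume = 0.02269 L, so [NH3OH+] = 0.001822/0.02269 = 0.08032 M.
Ka(NH3OH+) = Kw/Kb = 1.0e-14 / 1.1 x 10^-8 = 9.09e-7.
[H^+] = sqrt(Ka x [NH3OH+]) = sqrt(9.09e-7 x 0.08032) = 0.000270 M.
pH = -log(0.000270) = 3.57.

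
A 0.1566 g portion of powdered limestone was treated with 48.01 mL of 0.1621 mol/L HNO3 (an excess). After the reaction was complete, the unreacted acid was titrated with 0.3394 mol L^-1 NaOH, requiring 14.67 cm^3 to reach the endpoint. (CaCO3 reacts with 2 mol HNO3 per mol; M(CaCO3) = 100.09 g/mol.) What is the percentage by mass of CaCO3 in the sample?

89.6%

Total n(HNO3) added = 0.1621 x 0.04801 = 0.007782 mol.
n(NaOH) used = 0.3394 x 0.01467 = 0.004979 mol, which equals the excess n(HNO3).
So n(HNO3) consumed by the sample = 0.007782 - 0.004979 = 0.002803 mol.
n(CaCO3) = 0.002803 / 2 = 0.001402 mol.
mass CaCO3 = 0.001402 x 100.09 = 0.1403 g, so %CaCO3 = 0.1403/0.1566 x 100 = 89.6%.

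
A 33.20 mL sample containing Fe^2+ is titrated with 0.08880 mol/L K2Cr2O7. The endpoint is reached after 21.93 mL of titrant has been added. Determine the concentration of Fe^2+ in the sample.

n(K2Cr2O7) = 0.08880 x 0.02193 = 0.001947 mol.
From the balanced equation, 1 mol K2Cr2O7 reacts with 6 mol Fe^2+, so n(Fe^2+) = 0.001947 x 6/1 = 0.01168 mol.
[Fe^2+] = 0.01168 / 0.03320 L = 0.352 M.

0.352 M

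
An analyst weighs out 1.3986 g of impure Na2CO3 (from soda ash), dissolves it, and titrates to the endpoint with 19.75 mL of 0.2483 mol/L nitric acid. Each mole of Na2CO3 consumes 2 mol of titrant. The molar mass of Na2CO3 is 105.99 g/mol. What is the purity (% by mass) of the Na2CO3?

n(HNO3) = 0.2483 x 0.01975 = 0.004904 mol.
n(Na2CO3) = 0.004904 / 2 = 0.002452 mol.
mass of Na2CO3 = 0.002452 x 105.99 = 0.2599 g.
% purity = 0.2599 / 1.3986 x 100 = 18.6%.

18.6%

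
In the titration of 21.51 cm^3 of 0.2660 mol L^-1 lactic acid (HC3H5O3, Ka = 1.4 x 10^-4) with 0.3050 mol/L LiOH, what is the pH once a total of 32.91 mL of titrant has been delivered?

12.90

n(acid) = 0.2660 x 0.02151 = 0.005722 mol; n(LiOH) added = 0.3050 x 0.03291 = 0.01004 mol.
Base is in excess by 0.01004 - 0.005722 = 0.004316 mol in a total volume of 0.05442 L.
[OH^-] = 0.004316/0.05442 = 0.07931 M, so pOH = 1.10 and pH = 14.00 - 1.10 = 12.90.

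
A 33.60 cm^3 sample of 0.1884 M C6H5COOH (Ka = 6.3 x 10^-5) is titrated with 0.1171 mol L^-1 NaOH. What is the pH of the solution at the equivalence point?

8.53

n(C6H5COOH) = 0.1884 x 0.03360 = 0.006330 mol; V(NaOH) at equivalence = 0.006330/0.1171 = 0.05406 L.
At equivalence all the acid is converted to C6H5COO-; total volume = 0.03360 + 0.05406 = 0.08766 L, so [C6H5COO-] = 0.006330/0.08766 = 0.07221 M.
Kb = Kw/Ka = 1.0e-14 / 6.3 x 10^-5 = 1.59e-10.
[OH^-] = sqrt(Kb x [C6H5COO-]) = sqrt(1.59e-10 x 0.07221) = 3.39e-6 M.
pOH = 5.47, so pH = 14.00 - 5.47 = 8.53.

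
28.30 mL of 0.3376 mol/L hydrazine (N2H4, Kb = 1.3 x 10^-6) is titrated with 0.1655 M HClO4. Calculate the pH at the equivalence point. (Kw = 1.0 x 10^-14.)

n(N2H4) = 0.3376 x 0.02830 = 0.009554 mol; V(HClO4) at equivalence = 0.009554/0.1655 = 0.05773 L.
At equivalence the base is fully converted to N2H5+; total volume = 0.08603 L, so [N2H5+] = 0.009554/0.08603 = 0.1111 M.
Ka(N2H5+) = Kw/Kb = 1.0e-14 / 1.3 x 10^-6 = 7.69e-9.
[H^+] = sqrt(Ka x [N2H5+]) = sqrt(7.69e-9 x 0.1111) = 2.92e-5 M.
pH = -log(2.92e-5) = 4.53.

4.53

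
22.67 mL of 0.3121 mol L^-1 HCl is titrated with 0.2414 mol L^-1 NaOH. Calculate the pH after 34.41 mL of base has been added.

n(acid) = 0.3121 x 0.02267 = 0.007075 mol; n(NaOH) added = 0.2414 x 0.03441 = 0.008307 mol.
Base is in excess by 0.008307 - 0.007075 = 0.001231 mol in a total volume of 0.05708 L.
[OH^-] = 0.001231/0.05708 = 0.02157 M, so pOH = 1.67 and pH = 14.00 - 1.67 = 12.33.

12.33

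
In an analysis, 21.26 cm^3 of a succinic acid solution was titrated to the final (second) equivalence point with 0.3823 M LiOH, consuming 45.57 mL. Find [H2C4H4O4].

n(LiOH) = 0.3823 x 0.04557 = 0.01742 mol.
At the final (second) equivalence point, 2 mol OH^- react per mol H2C4H4O4, so n(H2C4H4O4) = 0.01742 / 2 = 0.008711 mol.
[H2C4H4O4] = 0.008711 / 0.02126 L = 0.410 M.

0.410 M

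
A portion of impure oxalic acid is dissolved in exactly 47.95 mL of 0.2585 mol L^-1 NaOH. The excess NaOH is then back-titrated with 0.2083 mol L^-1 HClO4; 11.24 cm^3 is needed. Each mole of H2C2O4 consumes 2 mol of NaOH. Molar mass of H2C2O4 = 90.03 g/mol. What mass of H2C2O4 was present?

Total n(NaOH) added = 0.2585 x 0.04795 = 0.01240 mol.
n(HClO4) used = 0.2083 x 0.01124 = 0.002341 mol, which equals the excess n(NaOH).
So n(NaOH) consumed by the sample = 0.01240 - 0.002341 = 0.01005 mol.
n(H2C2O4) = 0.01005 / 2 = 0.005027 mol.
mass = 0.005027 mol x 90.03 g/mol = 0.453 g.

0.453 g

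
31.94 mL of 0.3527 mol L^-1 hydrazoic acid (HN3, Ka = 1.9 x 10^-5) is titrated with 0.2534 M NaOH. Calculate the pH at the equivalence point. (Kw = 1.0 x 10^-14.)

n(HN3) = 0.3527 x 0.03194 = 0.01127 mol; V(NaOH) at equivalence = 0.01127/0.2534 = 0.04446 L.
At equivalence all the acid is converted to N3-; total volume = 0.03194 + 0.04446 = 0.07640 L, so [N3-] = 0.01127/0.07640 = 0.1475 M.
Kb = Kw/Ka = 1.0e-14 / 1.9 x 10^-5 = 5.26e-10.
[OH^-] = sqrt(Kb x [N3-]) = sqrt(5.26e-10 x 0.1475) = 8.81e-6 M.
pOH = 5.06, so pH = 14.00 - 5.06 = 8.94.

8.94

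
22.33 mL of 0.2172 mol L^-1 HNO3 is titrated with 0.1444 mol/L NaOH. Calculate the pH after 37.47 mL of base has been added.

11.97

n(acid) = 0.2172 x 0.02233 = 0.004850 mol; n(NaOH) added = 0.1444 x 0.03747 = 0.005411 mol.
Base is in excess by 0.005411 - 0.004850 = 0.0005606 mol in a total volume of 0.05980 L.
[OH^-] = 0.0005606/0.05980 = 0.009374 M, so pOH = 2.03 and pH = 14.00 - 2.03 = 11.97.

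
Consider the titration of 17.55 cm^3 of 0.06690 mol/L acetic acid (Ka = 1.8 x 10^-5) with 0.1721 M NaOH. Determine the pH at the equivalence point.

8.71

n(CH3COOH) = 0.06690 x 0.01755 = 0.001174 mol; V(NaOH) at equivalence = 0.001174/0.1721 = 0.006822 L.
At equivalence all the acid is converted to CH3COO-; total volume = 0.01755 + 0.006822 = 0.02437 L, so [CH3COO-] = 0.001174/0.02437 = 0.04817 M.
Kb = Kw/Ka = 1.0e-14 / 1.8 x 10^-5 = 5.56e-10.
[OH^-] = sqrt(Kb x [CH3COO-]) = sqrt(5.56e-10 x 0.04817) = 5.17e-6 M.
pOH = 5.29, so pH = 14.00 - 5.29 = 8.71.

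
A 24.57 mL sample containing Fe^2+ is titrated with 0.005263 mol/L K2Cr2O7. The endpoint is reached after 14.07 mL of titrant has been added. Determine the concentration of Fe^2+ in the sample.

0.0181 M

n(K2Cr2O7) = 0.005263 x 0.01407 = 7.405e-5 mol.
From the balanced equation, 1 mol K2Cr2O7 reacts with 6 mol Fe^2+, so n(Fe^2+) = 7.405e-5 x 6/1 = 0.0004443 mol.
[Fe^2+] = 0.0004443 / 0.02457 L = 0.0181 M.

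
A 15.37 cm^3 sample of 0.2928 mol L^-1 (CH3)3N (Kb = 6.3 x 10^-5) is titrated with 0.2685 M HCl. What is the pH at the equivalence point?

n((CH3)3N) = 0.2928 x 0.01537 = 0.004500 mol; V(HCl) at equivalence = 0.004500/0.2685 = 0.01676 L.
At equivalence the base is fully converted to (CH3)3NH+; total volume = 0.03213 L, so [(CH3)3NH+] = 0.004500/0.03213 = 0.1401 M.
Ka((CH3)3NH+) = Kw/Kb = 1.0e-14 / 6.3 x 10^-5 = 1.59e-10.
[H^+] = sqrt(Ka x [(CH3)3NH+]) = sqrt(1.59e-10 x 0.1401) = 4.72e-6 M.
pH = -log(4.72e-6) = 5.33.

5.33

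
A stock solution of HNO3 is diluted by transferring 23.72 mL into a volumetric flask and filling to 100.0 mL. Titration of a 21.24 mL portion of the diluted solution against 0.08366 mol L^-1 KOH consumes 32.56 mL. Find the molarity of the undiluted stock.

0.541 M

n(KOH) = 0.08366 x 0.03256 = 0.002724 mol.
n(HNO3) in the aliquot = 0.002724 mol.
[diluted HNO3] = 0.002724 / 0.02124 = 0.1282 M.
Dilution factor = 100.0/23.72 = 4.216, so [stock] = 0.1282 x 4.216 = 0.541 M.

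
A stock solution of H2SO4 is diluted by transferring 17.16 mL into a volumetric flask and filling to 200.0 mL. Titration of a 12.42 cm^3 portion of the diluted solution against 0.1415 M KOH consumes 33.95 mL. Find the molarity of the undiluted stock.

n(KOH) = 0.1415 x 0.03395 = 0.004804 mol.
n(H2SO4) in the aliquot = 0.004804 x 1/2 = 0.002402 mol.
[diluted H2SO4] = 0.002402 / 0.01242 = 0.1934 M.
Dilution factor = 200.0/17.16 = 11.66, so [stock] = 0.1934 x 11.66 = 2.25 M.

2.25 M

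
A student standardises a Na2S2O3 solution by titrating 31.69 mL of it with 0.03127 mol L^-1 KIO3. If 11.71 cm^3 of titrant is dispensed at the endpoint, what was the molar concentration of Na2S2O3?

0.0693 M

n(KIO3) = 0.03127 x 0.01171 = 0.0003662 mol.
From the balanced equation, 1 mol KIO3 reacts with 6 mol Na2S2O3, so n(Na2S2O3) = 0.0003662 x 6/1 = 0.002197 mol.
[Na2S2O3] = 0.002197 / 0.03169 L = 0.0693 M.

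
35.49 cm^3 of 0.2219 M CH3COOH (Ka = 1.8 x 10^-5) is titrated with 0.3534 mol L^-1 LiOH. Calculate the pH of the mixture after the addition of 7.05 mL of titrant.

4.41

Initial n(CH3COOH) = 0.2219 x 0.03549 = 0.007875 mol.
n(LiOH) added = 0.3534 x 0.007050 = 0.002491 mol, converting that many moles of CH3COOH to CH3COO-.
Remaining n(CH3COOH) = 0.005384 mol; n(CH3COO-) = 0.002491 mol.
By Henderson-Hasselbalch, pH = pKa + log([A^-]/[HA]) = 4.74 + log(0.002491/0.005384) = 4.74 + (-0.33) = 4.41.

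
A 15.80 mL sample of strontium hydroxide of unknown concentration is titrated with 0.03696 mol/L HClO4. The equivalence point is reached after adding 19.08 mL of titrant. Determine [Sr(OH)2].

n(HClO4) delivered = 0.03696 x 0.01908 = 0.0007052 mol.
The reaction is 1 Sr(OH)2 + 2 HClO4, so n(Sr(OH)2) = 0.0007052 x 1/2 = 0.0003526 mol.
[Sr(OH)2] = 0.0003526 mol / 0.01580 L = 0.0223 M.

0.0223 M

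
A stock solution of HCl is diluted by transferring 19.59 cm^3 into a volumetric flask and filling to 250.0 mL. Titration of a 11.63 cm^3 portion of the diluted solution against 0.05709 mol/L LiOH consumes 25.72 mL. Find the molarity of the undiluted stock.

n(LiOH) = 0.05709 x 0.02572 = 0.001468 mol.
n(HCl) in the aliquot = 0.001468 mol.
[diluted HCl] = 0.001468 / 0.01163 = 0.1263 M.
Dilution factor = 250.0/19.59 = 12.76, so [stock] = 0.1263 x 12.76 = 1.61 M.

1.61 M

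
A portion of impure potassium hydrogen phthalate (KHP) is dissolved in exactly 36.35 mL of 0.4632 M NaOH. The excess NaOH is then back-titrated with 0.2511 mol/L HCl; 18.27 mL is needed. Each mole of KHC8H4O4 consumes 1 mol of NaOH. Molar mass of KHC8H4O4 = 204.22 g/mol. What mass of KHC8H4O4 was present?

2.50 g

Total n(NaOH) added = 0.4632 x 0.03635 = 0.01684 mol.
n(HCl) used = 0.2511 x 0.01827 = 0.004588 mol, which equals the excess n(NaOH).
So n(NaOH) consumed by the sample = 0.01684 - 0.004588 = 0.01225 mol.
n(KHC8H4O4) = 0.01225 / 1 = 0.01225 mol.
mass = 0.01225 mol x 204.22 g/mol = 2.50 g.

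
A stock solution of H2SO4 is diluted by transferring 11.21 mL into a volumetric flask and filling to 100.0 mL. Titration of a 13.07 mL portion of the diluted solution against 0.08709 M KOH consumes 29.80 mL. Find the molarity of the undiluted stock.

0.886 M

n(KOH) = 0.08709 x 0.02980 = 0.002595 mol.
n(H2SO4) in the aliquot = 0.002595 x 1/2 = 0.001298 mol.
[diluted H2SO4] = 0.001298 / 0.01307 = 0.09928 M.
Dilution factor = 100.0/11.21 = 8.921, so [stock] = 0.09928 x 8.921 = 0.886 M.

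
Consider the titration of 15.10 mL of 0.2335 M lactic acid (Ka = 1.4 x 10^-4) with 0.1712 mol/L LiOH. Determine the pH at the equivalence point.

n(HC3H5O3) = 0.2335 x 0.01510 = 0.003526 mol; V(LiOH) at equivalence = 0.003526/0.1712 = 0.02059 L.
At equivalence all the acid is converted to C3H5O3-; total volume = 0.01510 + 0.02059 = 0.03569 L, so [C3H5O3-] = 0.003526/0.03569 = 0.09878 M.
Kb = Kw/Ka = 1.0e-14 / 1.4 x 10^-4 = 7.14e-11.
[OH^-] = sqrt(Kb x [C3H5O3-]) = sqrt(7.14e-11 x 0.09878) = 2.66e-6 M.
pOH = 5.58, so pH = 14.00 - 5.58 = 8.42.

8.42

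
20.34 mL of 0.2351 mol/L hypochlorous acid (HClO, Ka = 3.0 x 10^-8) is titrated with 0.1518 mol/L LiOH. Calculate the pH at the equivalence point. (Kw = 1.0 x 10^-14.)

10.24

n(HClO) = 0.2351 x 0.02034 = 0.004782 mol; V(LiOH) at equivalence = 0.004782/0.1518 = 0.03150 L.
At equivalence all the acid is converted to ClO-; total volume = 0.02034 + 0.03150 = 0.05184 L, so [ClO-] = 0.004782/0.05184 = 0.09224 M.
Kb = Kw/Ka = 1.0e-14 / 3.0 x 10^-8 = 3.33e-7.
[OH^-] = sqrt(Kb x [ClO-]) = sqrt(3.33e-7 x 0.09224) = 0.000175 M.
pOH = 3.76, so pH = 14.00 - 3.76 = 10.24.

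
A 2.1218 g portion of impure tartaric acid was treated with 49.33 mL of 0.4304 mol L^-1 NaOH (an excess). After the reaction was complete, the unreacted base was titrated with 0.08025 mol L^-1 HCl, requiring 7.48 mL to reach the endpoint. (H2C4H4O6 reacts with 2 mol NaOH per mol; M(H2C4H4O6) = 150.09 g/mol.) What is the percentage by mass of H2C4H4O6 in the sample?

Total n(NaOH) added = 0.4304 x 0.04933 = 0.02123 mol.
n(HCl) used = 0.08025 x 0.007480 = 0.0006003 mol, which equals the excess n(NaOH).
So n(NaOH) consumed by the sample = 0.02123 - 0.0006003 = 0.02063 mol.
n(H2C4H4O6) = 0.02063 / 2 = 0.01032 mol.
mass H2C4H4O6 = 0.01032 x 150.09 = 1.548 g, so %H2C4H4O6 = 1.548/2.1218 x 100 = 73.0%.

73.0%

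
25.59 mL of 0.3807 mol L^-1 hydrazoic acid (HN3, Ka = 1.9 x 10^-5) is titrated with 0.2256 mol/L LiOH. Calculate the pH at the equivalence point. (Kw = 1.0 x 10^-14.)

n(HN3) = 0.3807 x 0.02559 = 0.009742 mol; V(LiOH) at equivalence = 0.009742/0.2256 = 0.04318 L.
At equivalence all the acid is converted to N3-; total volume = 0.02559 + 0.04318 = 0.06877 L, so [N3-] = 0.009742/0.06877 = 0.1417 M.
Kb = Kw/Ka = 1.0e-14 / 1.9 x 10^-5 = 5.26e-10.
[OH^-] = sqrt(Kb x [N3-]) = sqrt(5.26e-10 x 0.1417) = 8.63e-6 M.
pOH = 5.06, so pH = 14.00 - 5.06 = 8.94.

8.94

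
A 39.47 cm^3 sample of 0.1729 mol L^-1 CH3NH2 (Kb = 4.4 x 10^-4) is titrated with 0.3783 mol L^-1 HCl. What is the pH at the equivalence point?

5.78

n(CH3NH2) = 0.1729 x 0.03947 = 0.006824 mol; V(HCl) at equivalence = 0.006824/0.3783 = 0.01804 L.
At equivalence the base is fully converted to CH3NH3+; total volume = 0.05751 L, so [CH3NH3+] = 0.006824/0.05751 = 0.1187 M.
Ka(CH3NH3+) = Kw/Kb = 1.0e-14 / 4.4 x 10^-4 = 2.27e-11.
[H^+] = sqrt(Ka x [CH3NH3+]) = sqrt(2.27e-11 x 0.1187) = 1.64e-6 M.
pH = -log(1.64e-6) = 5.78.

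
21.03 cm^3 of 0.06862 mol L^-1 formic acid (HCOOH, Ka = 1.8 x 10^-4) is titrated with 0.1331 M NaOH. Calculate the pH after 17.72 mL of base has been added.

n(acid) = 0.06862 x 0.02103 = 0.001443 mol; n(NaOH) added = 0.1331 x 0.01772 = 0.002359 mol.
Base is in excess by 0.002359 - 0.001443 = 0.0009155 mol in a total volume of 0.03875 L.
[OH^-] = 0.0009155/0.03875 = 0.02362 M, so pOH = 1.63 and pH = 14.00 - 1.63 = 12.37.

12.37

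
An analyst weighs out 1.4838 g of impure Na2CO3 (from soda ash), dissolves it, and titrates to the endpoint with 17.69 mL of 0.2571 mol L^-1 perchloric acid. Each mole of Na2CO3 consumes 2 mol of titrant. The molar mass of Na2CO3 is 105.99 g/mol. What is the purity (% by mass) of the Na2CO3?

16.2%

n(HClO4) = 0.2571 x 0.01769 = 0.004548 mol.
n(Na2CO3) = 0.004548 / 2 = 0.002274 mol.
mass of Na2CO3 = 0.002274 x 105.99 = 0.2410 g.
% purity = 0.2410 / 1.4838 x 100 = 16.2%.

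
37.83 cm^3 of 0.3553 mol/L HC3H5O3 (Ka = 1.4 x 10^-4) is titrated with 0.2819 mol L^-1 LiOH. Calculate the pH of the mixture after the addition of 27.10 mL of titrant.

3.97

Initial n(HC3H5O3) = 0.3553 x 0.03783 = 0.01344 mol.
n(LiOH) added = 0.2819 x 0.02710 = 0.007639 mol, converting that many moles of HC3H5O3 to C3H5O3-.
Remaining n(HC3H5O3) = 0.005802 mol; n(C3H5O3-) = 0.007639 mol.
By Henderson-Hasselbalch, pH = pKa + log([A^-]/[HA]) = 3.85 + log(0.007639/0.005802) = 3.85 + (+0.12) = 3.97.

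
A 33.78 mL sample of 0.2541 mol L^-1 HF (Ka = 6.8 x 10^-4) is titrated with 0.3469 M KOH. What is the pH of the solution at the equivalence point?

n(HF) = 0.2541 x 0.03378 = 0.008583 mol; V(KOH) at equivalence = 0.008583/0.3469 = 0.02474 L.
At equivalence all the acid is converted to F-; total volume = 0.03378 + 0.02474 = 0.05852 L, so [F-] = 0.008583/0.05852 = 0.1467 M.
Kb = Kw/Ka = 1.0e-14 / 6.8 x 10^-4 = 1.47e-11.
[OH^-] = sqrt(Kb x [F-]) = sqrt(1.47e-11 x 0.1467) = 1.47e-6 M.
pOH = 5.83, so pH = 14.00 - 5.83 = 8.17.

8.17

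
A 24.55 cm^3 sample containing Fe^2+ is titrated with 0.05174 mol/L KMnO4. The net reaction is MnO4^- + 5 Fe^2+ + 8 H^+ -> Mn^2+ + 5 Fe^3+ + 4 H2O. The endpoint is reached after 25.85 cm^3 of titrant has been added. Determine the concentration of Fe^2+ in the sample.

0.272 M

n(KMnO4) = 0.05174 x 0.02585 = 0.001337 mol.
From the balanced equation, 1 mol KMnO4 reacts with 5 mol Fe^2+, so n(Fe^2+) = 0.001337 x 5/1 = 0.006687 mol.
[Fe^2+] = 0.006687 / 0.02455 L = 0.272 M.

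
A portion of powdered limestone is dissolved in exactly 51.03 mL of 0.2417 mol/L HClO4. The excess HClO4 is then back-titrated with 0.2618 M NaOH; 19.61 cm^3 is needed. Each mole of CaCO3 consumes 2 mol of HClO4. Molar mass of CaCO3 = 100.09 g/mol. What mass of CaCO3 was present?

0.360 g

Total n(HClO4) added = 0.2417 x 0.05103 = 0.01233 mol.
n(NaOH) used = 0.2618 x 0.01961 = 0.005134 mol, which equals the excess n(HClO4).
So n(HClO4) consumed by the sample = 0.01233 - 0.005134 = 0.007200 mol.
n(CaCO3) = 0.007200 / 2 = 0.003600 mol.
mass = 0.003600 mol x 100.09 g/mol = 0.360 g.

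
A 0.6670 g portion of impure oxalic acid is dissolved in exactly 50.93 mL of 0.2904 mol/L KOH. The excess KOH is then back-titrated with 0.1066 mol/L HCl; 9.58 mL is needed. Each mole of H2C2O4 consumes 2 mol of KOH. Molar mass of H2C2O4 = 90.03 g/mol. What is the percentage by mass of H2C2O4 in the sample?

92.9%

Total n(KOH) added = 0.2904 x 0.05093 = 0.01479 mol.
n(HCl) used = 0.1066 x 0.009580 = 0.001021 mol, which equals the excess n(KOH).
So n(KOH) consumed by the sample = 0.01479 - 0.001021 = 0.01377 mol.
n(H2C2O4) = 0.01377 / 2 = 0.006884 mol.
mass H2C2O4 = 0.006884 x 90.03 = 0.6198 g, so %H2C2O4 = 0.6198/0.6670 x 100 = 92.9%.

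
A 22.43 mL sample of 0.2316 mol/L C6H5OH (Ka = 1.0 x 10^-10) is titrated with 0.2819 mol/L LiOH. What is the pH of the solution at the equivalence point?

n(C6H5OH) = 0.2316 x 0.02243 = 0.005195 mol; V(LiOH) at equivalence = 0.005195/0.2819 = 0.01843 L.
At equivalence all the acid is converted to C6H5O-; total volume = 0.02243 + 0.01843 = 0.04086 L, so [C6H5O-] = 0.005195/0.04086 = 0.1271 M.
Kb = Kw/Ka = 1.0e-14 / 1.0 x 10^-10 = 0.000100.
[OH^-] = sqrt(Kb x [C6H5O-]) = sqrt(0.000100 x 0.1271) = 0.00357 M.
pOH = 2.45, so pH = 14.00 - 2.45 = 11.55.

11.55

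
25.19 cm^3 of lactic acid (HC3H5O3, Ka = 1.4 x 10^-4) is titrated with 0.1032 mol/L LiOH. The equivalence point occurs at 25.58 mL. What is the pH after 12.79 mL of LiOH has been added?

12.79 mL is exactly half the equivalence volume (25.58/2), i.e. the half-equivalence point.
There, n(HA) = n(A^-), so pH = pKa = -log(1.4 x 10^-4) = 3.85.

3.85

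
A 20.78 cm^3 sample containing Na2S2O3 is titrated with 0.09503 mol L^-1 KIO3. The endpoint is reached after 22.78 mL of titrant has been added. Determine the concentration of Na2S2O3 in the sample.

n(KIO3) = 0.09503 x 0.02278 = 0.002165 mol.
From the balanced equation, 1 mol KIO3 reacts with 6 mol Na2S2O3, so n(Na2S2O3) = 0.002165 x 6/1 = 0.01299 mol.
[Na2S2O3] = 0.01299 / 0.02078 L = 0.625 M.

0.625 M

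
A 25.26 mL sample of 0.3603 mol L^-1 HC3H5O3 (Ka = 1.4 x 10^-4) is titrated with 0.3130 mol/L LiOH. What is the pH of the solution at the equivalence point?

n(HC3H5O3) = 0.3603 x 0.02526 = 0.009101 mol; V(LiOH) at equivalence = 0.009101/0.3130 = 0.02908 L.
At equivalence all the acid is converted to C3H5O3-; total volume = 0.02526 + 0.02908 = 0.05434 L, so [C3H5O3-] = 0.009101/0.05434 = 0.1675 M.
Kb = Kw/Ka = 1.0e-14 / 1.4 x 10^-4 = 7.14e-11.
[OH^-] = sqrt(Kb x [C3H5O3-]) = sqrt(7.14e-11 x 0.1675) = 3.46e-6 M.
pOH = 5.46, so pH = 14.00 - 5.46 = 8.54.

8.54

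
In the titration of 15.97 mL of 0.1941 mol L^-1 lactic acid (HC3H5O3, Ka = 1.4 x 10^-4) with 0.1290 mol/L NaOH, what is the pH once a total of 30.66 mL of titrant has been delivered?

12.26

n(acid) = 0.1941 x 0.01597 = 0.003100 mol; n(NaOH) added = 0.1290 x 0.03066 = 0.003955 mol.
Base is in excess by 0.003955 - 0.003100 = 0.0008554 mol in a total volume of 0.04663 L.
[OH^-] = 0.0008554/0.04663 = 0.01834 M, so pOH = 1.74 and pH = 14.00 - 1.74 = 12.26.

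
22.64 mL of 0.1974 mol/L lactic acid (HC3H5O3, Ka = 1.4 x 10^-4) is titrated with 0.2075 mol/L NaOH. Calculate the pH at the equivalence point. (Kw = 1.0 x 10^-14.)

8.43

n(HC3H5O3) = 0.1974 x 0.02264 = 0.004469 mol; V(NaOH) at equivalence = 0.004469/0.2075 = 0.02154 L.
At equivalence all the acid is converted to C3H5O3-; total volume = 0.02264 + 0.02154 = 0.04418 L, so [C3H5O3-] = 0.004469/0.04418 = 0.1012 M.
Kb = Kw/Ka = 1.0e-14 / 1.4 x 10^-4 = 7.14e-11.
[OH^-] = sqrt(Kb x [C3H5O3-]) = sqrt(7.14e-11 x 0.1012) = 2.69e-6 M.
pOH = 5.57, so pH = 14.00 - 5.57 = 8.43.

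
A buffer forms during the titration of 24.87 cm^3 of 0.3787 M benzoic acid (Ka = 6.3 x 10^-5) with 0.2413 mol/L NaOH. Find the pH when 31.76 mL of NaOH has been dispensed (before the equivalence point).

Initial n(C6H5COOH) = 0.3787 x 0.02487 = 0.009418 mol.
n(NaOH) added = 0.2413 x 0.03176 = 0.007664 mol, converting that many moles of C6H5COOH to C6H5COO-.
Remaining n(C6H5COOH) = 0.001755 mol; n(C6H5COO-) = 0.007664 mol.
By Henderson-Hasselbalch, pH = pKa + log([A^-]/[HA]) = 4.20 + log(0.007664/0.001755) = 4.20 + (+0.64) = 4.84.

4.84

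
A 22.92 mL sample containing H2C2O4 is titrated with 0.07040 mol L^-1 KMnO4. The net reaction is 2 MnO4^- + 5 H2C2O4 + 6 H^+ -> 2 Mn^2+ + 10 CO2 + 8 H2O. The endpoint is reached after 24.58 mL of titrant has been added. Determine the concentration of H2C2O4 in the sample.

n(KMnO4) = 0.07040 x 0.02458 = 0.001730 mol.
From the balanced equation, 2 mol KMnO4 reacts with 5 mol H2C2O4, so n(H2C2O4) = 0.001730 x 5/2 = 0.004326 mol.
[H2C2O4] = 0.004326 / 0.02292 L = 0.189 M.

0.189 M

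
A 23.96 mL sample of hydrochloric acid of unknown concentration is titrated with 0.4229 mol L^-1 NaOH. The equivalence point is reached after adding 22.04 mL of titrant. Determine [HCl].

0.389 M

n(NaOH) delivered = 0.4229 x 0.02204 = 0.009321 mol.
For a 1:1 reaction, n(HCl) = 0.009321 mol.
[HCl] = 0.009321 mol / 0.02396 L = 0.389 M.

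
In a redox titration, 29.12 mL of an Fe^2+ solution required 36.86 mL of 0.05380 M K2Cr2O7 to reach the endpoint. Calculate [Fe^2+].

n(K2Cr2O7) = 0.05380 x 0.03686 = 0.001983 mol.
From the balanced equation, 1 mol K2Cr2O7 reacts with 6 mol Fe^2+, so n(Fe^2+) = 0.001983 x 6/1 = 0.01190 mol.
[Fe^2+] = 0.01190 / 0.02912 L = 0.409 M.

0.409 M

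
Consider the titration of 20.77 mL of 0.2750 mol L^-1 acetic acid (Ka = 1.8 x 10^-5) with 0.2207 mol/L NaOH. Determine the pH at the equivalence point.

8.92

n(CH3COOH) = 0.2750 x 0.02077 = 0.005712 mol; V(NaOH) at equivalence = 0.005712/0.2207 = 0.02588 L.
At equivalence all the acid is converted to CH3COO-; total volume = 0.02077 + 0.02588 = 0.04665 L, so [CH3COO-] = 0.005712/0.04665 = 0.1224 M.
Kb = Kw/Ka = 1.0e-14 / 1.8 x 10^-5 = 5.56e-10.
[OH^-] = sqrt(Kb x [CH3COO-]) = sqrt(5.56e-10 x 0.1224) = 8.25e-6 M.
pOH = 5.08, so pH = 14.00 - 5.08 = 8.92.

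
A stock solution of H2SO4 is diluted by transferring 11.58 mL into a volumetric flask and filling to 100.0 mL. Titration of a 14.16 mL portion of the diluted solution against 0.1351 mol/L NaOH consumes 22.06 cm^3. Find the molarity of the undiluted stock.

n(NaOH) = 0.1351 x 0.02206 = 0.002980 mol.
n(H2SO4) in the aliquot = 0.002980 x 1/2 = 0.001490 mol.
[diluted H2SO4] = 0.001490 / 0.01416 = 0.1052 M.
Dilution factor = 100.0/11.58 = 8.636, so [stock] = 0.1052 x 8.636 = 0.909 M.

0.909 M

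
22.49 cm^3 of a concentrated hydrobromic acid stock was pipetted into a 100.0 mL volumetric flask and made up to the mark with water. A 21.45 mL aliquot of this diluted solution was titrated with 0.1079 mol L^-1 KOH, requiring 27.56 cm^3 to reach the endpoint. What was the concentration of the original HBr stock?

0.616 M

n(KOH) = 0.1079 x 0.02756 = 0.002974 mol.
n(HBr) in the aliquot = 0.002974 mol.
[diluted HBr] = 0.002974 / 0.02145 = 0.1386 M.
Dilution factor = 100.0/22.49 = 4.446, so [stock] = 0.1386 x 4.446 = 0.616 M.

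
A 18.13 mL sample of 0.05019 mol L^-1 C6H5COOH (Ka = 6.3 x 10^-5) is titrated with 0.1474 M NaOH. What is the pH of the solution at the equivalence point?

n(C6H5COOH) = 0.05019 x 0.01813 = 0.0009099 mol; V(NaOH) at equivalence = 0.0009099/0.1474 = 0.006173 L.
At equivalence all the acid is converted to C6H5COO-; total volume = 0.01813 + 0.006173 = 0.02430 L, so [C6H5COO-] = 0.0009099/0.02430 = 0.03744 M.
Kb = Kw/Ka = 1.0e-14 / 6.3 x 10^-5 = 1.59e-10.
[OH^-] = sqrt(Kb x [C6H5COO-]) = sqrt(1.59e-10 x 0.03744) = 2.44e-6 M.
pOH = 5.61, so pH = 14.00 - 5.61 = 8.39.

8.39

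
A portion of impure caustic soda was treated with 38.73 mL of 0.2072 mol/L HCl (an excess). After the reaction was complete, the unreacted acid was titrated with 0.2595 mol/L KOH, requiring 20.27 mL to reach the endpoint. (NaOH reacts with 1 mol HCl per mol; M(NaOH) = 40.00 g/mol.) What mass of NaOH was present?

Total n(HCl) added = 0.2072 x 0.03873 = 0.008025 mol.
n(KOH) used = 0.2595 x 0.02027 = 0.005260 mol, which equals the excess n(HCl).
So n(HCl) consumed by the sample = 0.008025 - 0.005260 = 0.002765 mol.
n(NaOH) = 0.002765 / 1 = 0.002765 mol.
mass = 0.002765 mol x 40.00 g/mol = 0.111 g.

0.111 g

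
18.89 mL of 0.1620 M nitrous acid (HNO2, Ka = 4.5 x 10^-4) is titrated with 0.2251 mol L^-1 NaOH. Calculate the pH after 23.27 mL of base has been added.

n(acid) = 0.1620 x 0.01889 = 0.003060 mol; n(NaOH) added = 0.2251 x 0.02327 = 0.005238 mol.
Base is in excess by 0.005238 - 0.003060 = 0.002178 mol in a total volume of 0.04216 L.
[OH^-] = 0.002178/0.04216 = 0.05166 M, so pOH = 1.29 and pH = 14.00 - 1.29 = 12.71.

12.71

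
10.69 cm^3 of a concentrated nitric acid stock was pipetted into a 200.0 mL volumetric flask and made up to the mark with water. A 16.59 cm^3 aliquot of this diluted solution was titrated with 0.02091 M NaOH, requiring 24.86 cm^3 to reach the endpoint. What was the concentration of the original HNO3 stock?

n(NaOH) = 0.02091 x 0.02486 = 0.0005198 mol.
n(HNO3) in the aliquot = 0.0005198 mol.
[diluted HNO3] = 0.0005198 / 0.01659 = 0.03133 M.
Dilution factor = 200.0/10.69 = 18.71, so [stock] = 0.03133 x 18.71 = 0.586 M.

0.586 M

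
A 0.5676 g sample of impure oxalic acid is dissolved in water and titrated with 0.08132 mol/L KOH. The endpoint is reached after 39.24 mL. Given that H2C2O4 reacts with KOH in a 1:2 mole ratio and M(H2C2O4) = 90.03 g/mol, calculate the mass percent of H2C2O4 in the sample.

n(KOH) = 0.08132 x 0.03924 = 0.003191 mol.
n(H2C2O4) = 0.003191 / 2 = 0.001595 mol.
mass of H2C2O4 = 0.001595 x 90.03 = 0.1436 g.
% purity = 0.1436 / 0.5676 x 100 = 25.3%.

25.3%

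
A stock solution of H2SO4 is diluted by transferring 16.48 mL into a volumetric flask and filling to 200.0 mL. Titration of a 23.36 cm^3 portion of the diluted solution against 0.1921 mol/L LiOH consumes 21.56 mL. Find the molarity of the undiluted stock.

1.08 M

n(LiOH) = 0.1921 x 0.02156 = 0.004142 mol.
n(H2SO4) in the aliquot = 0.004142 x 1/2 = 0.002071 mol.
[diluted H2SO4] = 0.002071 / 0.02336 = 0.08865 M.
Dilution factor = 200.0/16.48 = 12.14, so [stock] = 0.08865 x 12.14 = 1.08 M.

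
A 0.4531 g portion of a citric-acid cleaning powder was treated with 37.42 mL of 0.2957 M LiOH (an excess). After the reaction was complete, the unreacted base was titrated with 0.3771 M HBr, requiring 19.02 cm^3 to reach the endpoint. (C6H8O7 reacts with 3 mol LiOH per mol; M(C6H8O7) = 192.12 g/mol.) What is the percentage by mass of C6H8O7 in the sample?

55.0%

Total n(LiOH) added = 0.2957 x 0.03742 = 0.01107 mol.
n(HBr) used = 0.3771 x 0.01902 = 0.007172 mol, which equals the excess n(LiOH).
So n(LiOH) consumed by the sample = 0.01107 - 0.007172 = 0.003893 mol.
n(C6H8O7) = 0.003893 / 3 = 0.001298 mol.
mass C6H8O7 = 0.001298 x 192.12 = 0.2493 g, so %C6H8O7 = 0.2493/0.4531 x 100 = 55.0%.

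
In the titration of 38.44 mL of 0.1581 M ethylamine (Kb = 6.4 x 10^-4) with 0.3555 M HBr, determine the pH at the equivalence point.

n(C2H5NH2) = 0.1581 x 0.03844 = 0.006077 mol; V(HBr) at equivalence = 0.006077/0.3555 = 0.01710 L.
At equivalence the base is fully converted to C2H5NH3+; total volume = 0.05554 L, so [C2H5NH3+] = 0.006077/0.05554 = 0.1094 M.
Ka(C2H5NH3+) = Kw/Kb = 1.0e-14 / 6.4 x 10^-4 = 1.56e-11.
[H^+] = sqrt(Ka x [C2H5NH3+]) = sqrt(1.56e-11 x 0.1094) = 1.31e-6 M.
pH = -log(1.31e-6) = 5.88.

5.88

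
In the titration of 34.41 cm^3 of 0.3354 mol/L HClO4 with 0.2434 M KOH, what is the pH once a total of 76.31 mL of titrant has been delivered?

n(acid) = 0.3354 x 0.03441 = 0.01154 mol; n(KOH) added = 0.2434 x 0.07631 = 0.01857 mol.
Base is in excess by 0.01857 - 0.01154 = 0.007033 mol in a total volume of 0.1107 L.
[OH^-] = 0.007033/0.1107 = 0.06352 M, so pOH = 1.20 and pH = 14.00 - 1.20 = 12.80.

12.80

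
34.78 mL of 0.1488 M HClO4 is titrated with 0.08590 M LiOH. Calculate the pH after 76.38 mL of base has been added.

n(acid) = 0.1488 x 0.03478 = 0.005175 mol; n(LiOH) added = 0.08590 x 0.07638 = 0.006561 mol.
Base is in excess by 0.006561 - 0.005175 = 0.001386 mol in a total volume of 0.1112 L.
[OH^-] = 0.001386/0.1112 = 0.01247 M, so pOH = 1.90 and pH = 14.00 - 1.90 = 12.10.

12.10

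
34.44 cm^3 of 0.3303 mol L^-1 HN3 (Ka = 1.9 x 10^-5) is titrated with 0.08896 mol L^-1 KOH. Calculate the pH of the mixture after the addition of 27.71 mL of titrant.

Initial n(HN3) = 0.3303 x 0.03444 = 0.01138 mol.
n(KOH) added = 0.08896 x 0.02771 = 0.002465 mol, converting that many moles of HN3 to N3-.
Remaining n(HN3) = 0.008910 mol; n(N3-) = 0.002465 mol.
By Henderson-Hasselbalch, pH = pKa + log([A^-]/[HA]) = 4.72 + log(0.002465/0.008910) = 4.72 + (-0.56) = 4.16.

4.16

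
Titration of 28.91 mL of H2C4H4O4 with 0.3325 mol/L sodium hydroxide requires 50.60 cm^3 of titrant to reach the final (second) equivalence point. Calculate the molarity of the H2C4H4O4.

n(NaOH) = 0.3325 x 0.05060 = 0.01682 mol.
At the final (second) equivalence point, 2 mol OH^- react per mol H2C4H4O4, so n(H2C4H4O4) = 0.01682 / 2 = 0.008412 mol.
[H2C4H4O4] = 0.008412 / 0.02891 L = 0.291 M.

0.291 M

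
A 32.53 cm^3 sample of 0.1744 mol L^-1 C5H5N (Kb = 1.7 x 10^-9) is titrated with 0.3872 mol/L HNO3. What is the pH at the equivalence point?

3.08

n(C5H5N) = 0.1744 x 0.03253 = 0.005673 mol; V(HNO3) at equivalence = 0.005673/0.3872 = 0.01465 L.
At equivalence the base is fully converted to C5H5NH+; total volume = 0.04718 L, so [C5H5NH+] = 0.005673/0.04718 = 0.1202 M.
Ka(C5H5NH+) = Kw/Kb = 1.0e-14 / 1.7 x 10^-9 = 5.88e-6.
[H^+] = sqrt(Ka x [C5H5NH+]) = sqrt(5.88e-6 x 0.1202) = 0.000841 M.
pH = -log(0.000841) = 3.08.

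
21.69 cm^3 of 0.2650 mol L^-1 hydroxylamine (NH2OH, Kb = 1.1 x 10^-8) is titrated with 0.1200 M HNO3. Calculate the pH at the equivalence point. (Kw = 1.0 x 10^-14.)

n(NH2OH) = 0.2650 x 0.02169 = 0.005748 mol; V(HNO3) at equivalence = 0.005748/0.1200 = 0.04790 L.
At equivalence the base is fully converted to NH3OH+; total volume = 0.06959 L, so [NH3OH+] = 0.005748/0.06959 = 0.08260 M.
Ka(NH3OH+) = Kw/Kb = 1.0e-14 / 1.1 x 10^-8 = 9.09e-7.
[H^+] = sqrt(Ka x [NH3OH+]) = sqrt(9.09e-7 x 0.08260) = 0.000274 M.
pH = -log(0.000274) = 3.56.

3.56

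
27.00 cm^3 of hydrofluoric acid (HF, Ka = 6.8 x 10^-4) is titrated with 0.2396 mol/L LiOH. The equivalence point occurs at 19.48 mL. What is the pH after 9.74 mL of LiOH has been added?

3.17

9.74 mL is exactly half the equivalence volume (19.48/2), i.e. the half-equivalence point.
There, n(HA) = n(A^-), so pH = pKa = -log(6.8 x 10^-4) = 3.17.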